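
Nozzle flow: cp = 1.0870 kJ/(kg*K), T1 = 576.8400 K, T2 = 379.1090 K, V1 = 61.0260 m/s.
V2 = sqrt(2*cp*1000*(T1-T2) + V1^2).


dT = 197.7310 K
2*cp*1000*dT = 429867.1940
V1^2 = 3724.1727
V2 = sqrt(433591.3667) = 658.4765 m/s

658.4765 m/s


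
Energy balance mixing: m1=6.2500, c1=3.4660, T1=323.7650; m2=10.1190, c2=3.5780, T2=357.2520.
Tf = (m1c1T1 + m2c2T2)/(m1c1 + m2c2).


num = 19948.1473
den = 57.8683
Tf = 344.7164 K

344.7164 K


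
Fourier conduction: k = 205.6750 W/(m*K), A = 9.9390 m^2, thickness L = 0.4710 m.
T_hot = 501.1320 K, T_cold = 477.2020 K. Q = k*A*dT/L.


dT = 23.9300 K
Q = 205.6750 * 9.9390 * 23.9300 / 0.4710 = 103859.4427 W

103859.4427 W


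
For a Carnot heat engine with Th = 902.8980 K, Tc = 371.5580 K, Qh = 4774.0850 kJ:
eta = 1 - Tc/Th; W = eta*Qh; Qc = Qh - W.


eta = 1 - 371.5580/902.8980 = 0.5885
W = 0.5885 * 4774.0850 = 2809.4672 kJ
Qc = 4774.0850 - 2809.4672 = 1964.6178 kJ

eta = 58.8483%, W = 2809.4672 kJ, Qc = 1964.6178 kJ


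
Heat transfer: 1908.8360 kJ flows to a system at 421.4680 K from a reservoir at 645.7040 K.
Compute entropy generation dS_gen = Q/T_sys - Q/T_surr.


dS_sys = 1908.8360/421.4680 = 4.5290 kJ/K
dS_surr = -1908.8360/645.7040 = -2.9562 kJ/K
dS_gen = 4.5290 - 2.9562 = 1.5728 kJ/K (irreversible)

dS_gen = 1.5728 kJ/K, irreversible


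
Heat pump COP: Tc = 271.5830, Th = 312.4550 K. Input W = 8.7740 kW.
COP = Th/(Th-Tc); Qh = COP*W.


COP = 312.4550 / 40.8720 = 7.6447
Qh = 7.6447 * 8.7740 = 67.0748 kW

COP = 7.6447, Qh = 67.0748 kW


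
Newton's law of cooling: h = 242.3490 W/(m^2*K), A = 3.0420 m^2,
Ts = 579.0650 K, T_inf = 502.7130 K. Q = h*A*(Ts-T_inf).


dT = 76.3520 K
Q = 242.3490 * 3.0420 * 76.3520 = 56288.6534 W

56288.6534 W


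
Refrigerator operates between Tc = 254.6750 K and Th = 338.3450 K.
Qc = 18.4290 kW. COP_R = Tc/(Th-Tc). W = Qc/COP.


COP = 254.6750 / 83.6700 = 3.0438
W = 18.4290 / 3.0438 = 6.0546 kW

COP = 3.0438, W = 6.0546 kW


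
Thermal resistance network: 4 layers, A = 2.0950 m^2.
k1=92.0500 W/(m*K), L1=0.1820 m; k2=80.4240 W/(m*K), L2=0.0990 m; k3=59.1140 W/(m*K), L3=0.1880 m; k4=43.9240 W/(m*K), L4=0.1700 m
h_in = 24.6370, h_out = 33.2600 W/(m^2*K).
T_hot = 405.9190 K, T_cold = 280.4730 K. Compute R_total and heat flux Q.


R_conv_in = 1/(24.6370*2.0950) = 0.0194
R_1 = 0.1820/(92.0500*2.0950) = 0.0009
R_2 = 0.0990/(80.4240*2.0950) = 0.0006
R_3 = 0.1880/(59.1140*2.0950) = 0.0015
R_4 = 0.1700/(43.9240*2.0950) = 0.0018
R_conv_out = 1/(33.2600*2.0950) = 0.0144
R_total = 0.0386 K/W
Q = 125.4460 / 0.0386 = 3247.9973 W

R_total = 0.0386 K/W, Q = 3247.9973 W


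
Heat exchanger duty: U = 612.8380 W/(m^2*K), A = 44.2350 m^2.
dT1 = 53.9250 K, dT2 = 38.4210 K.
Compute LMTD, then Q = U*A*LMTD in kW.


LMTD = 45.7359 K
Q = 612.8380 * 44.2350 * 45.7359 = 1239848.3881 W = 1239.8484 kW

1239.8484 kW


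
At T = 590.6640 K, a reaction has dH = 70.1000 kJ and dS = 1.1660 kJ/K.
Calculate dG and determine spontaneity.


T*dS = 590.6640 * 1.1660 = 688.7142 kJ
dG = 70.1000 - 688.7142 = -618.6142 kJ (spontaneous)

dG = -618.6142 kJ, spontaneous


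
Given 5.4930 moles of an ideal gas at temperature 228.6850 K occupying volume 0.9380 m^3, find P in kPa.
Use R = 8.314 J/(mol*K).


P = nRT/V = 5.4930 * 8.314 * 228.6850 / 0.9380
= 10443.7700 / 0.9380 = 11134.0831 Pa = 11.1341 kPa

11.1341 kPa


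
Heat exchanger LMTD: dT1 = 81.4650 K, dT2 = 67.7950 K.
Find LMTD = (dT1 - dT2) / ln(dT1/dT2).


dT1/dT2 = 1.2016
ln(dT1/dT2) = 0.1837
LMTD = 13.6700 / 0.1837 = 74.4209 K

74.4209 K


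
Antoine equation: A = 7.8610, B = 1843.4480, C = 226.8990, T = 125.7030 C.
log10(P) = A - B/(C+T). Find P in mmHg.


C+T = 352.6020
B/(C+T) = 5.2281
log10(P) = 7.8610 - 5.2281 = 2.6329
P = 10^2.6329 = 429.4109 mmHg

429.4109 mmHg


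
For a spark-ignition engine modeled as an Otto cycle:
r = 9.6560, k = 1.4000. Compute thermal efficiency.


r^(k-1) = 2.4770
eta = 1 - 1/2.4770 = 0.5963 = 59.6279%

59.6279%


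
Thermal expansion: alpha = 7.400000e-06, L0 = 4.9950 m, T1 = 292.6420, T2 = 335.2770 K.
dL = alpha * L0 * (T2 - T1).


dT = 42.6350 K
dL = 7.400000e-06 * 4.9950 * 42.6350 = 0.001576 m
L_final = 4.996576 m

dL = 0.001576 m


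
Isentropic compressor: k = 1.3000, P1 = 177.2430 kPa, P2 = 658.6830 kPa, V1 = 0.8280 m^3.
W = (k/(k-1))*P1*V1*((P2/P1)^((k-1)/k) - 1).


(k-1)/k = 0.2308
(P2/P1)^exp = 1.3538
W = 4.3333 * 177.2430 * 0.8280 * (1.3538 - 1) = 225.0157 kJ

225.0157 kJ


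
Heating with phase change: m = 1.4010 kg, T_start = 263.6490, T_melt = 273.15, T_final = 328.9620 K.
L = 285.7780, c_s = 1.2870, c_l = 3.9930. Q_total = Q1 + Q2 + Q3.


Q1 (sensible, solid) = 1.4010 * 1.2870 * 9.5010 = 17.1311 kJ
Q2 (latent) = 1.4010 * 285.7780 = 400.3750 kJ
Q3 (sensible, liquid) = 1.4010 * 3.9930 * 55.8120 = 312.2231 kJ
Q_total = 729.7292 kJ

729.7292 kJ


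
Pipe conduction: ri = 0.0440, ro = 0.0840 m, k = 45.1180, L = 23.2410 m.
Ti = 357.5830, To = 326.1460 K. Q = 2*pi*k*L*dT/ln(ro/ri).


dT = 31.4370 K
ln(ro/ri) = 0.6466
Q = 2*pi*45.1180*23.2410*31.4370 / 0.6466 = 320310.8638 W

320310.8638 W


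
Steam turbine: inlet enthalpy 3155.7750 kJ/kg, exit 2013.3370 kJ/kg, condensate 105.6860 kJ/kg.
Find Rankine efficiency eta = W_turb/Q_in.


W = 1142.4380 kJ/kg
Q_in = 3050.0890 kJ/kg
eta = 0.3746 = 37.4559%

eta = 37.4559%


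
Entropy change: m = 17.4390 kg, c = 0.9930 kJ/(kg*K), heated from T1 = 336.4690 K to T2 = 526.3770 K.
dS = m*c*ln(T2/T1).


T2/T1 = 1.5644
ln(T2/T1) = 0.4475
dS = 17.4390 * 0.9930 * 0.4475 = 7.7495 kJ/K

7.7495 kJ/K


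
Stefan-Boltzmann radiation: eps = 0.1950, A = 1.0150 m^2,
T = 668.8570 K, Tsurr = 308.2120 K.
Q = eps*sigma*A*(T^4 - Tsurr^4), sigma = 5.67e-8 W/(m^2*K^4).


T^4 = 2.0014e+11
Tsurr^4 = 9.0240e+09
Q = 0.1950 * 5.67e-8 * 1.0150 * 1.9112e+11 = 2144.7663 W

2144.7663 W


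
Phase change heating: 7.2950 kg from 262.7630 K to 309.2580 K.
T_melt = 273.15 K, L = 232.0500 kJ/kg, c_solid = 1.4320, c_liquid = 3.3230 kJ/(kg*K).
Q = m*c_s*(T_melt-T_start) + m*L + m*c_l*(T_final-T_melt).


Q1 (sensible, solid) = 7.2950 * 1.4320 * 10.3870 = 108.5072 kJ
Q2 (latent) = 7.2950 * 232.0500 = 1692.8048 kJ
Q3 (sensible, liquid) = 7.2950 * 3.3230 * 36.1080 = 875.3043 kJ
Q_total = 2676.6162 kJ

2676.6162 kJ


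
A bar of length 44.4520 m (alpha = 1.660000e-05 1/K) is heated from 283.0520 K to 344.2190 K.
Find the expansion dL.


dT = 61.1670 K
dL = 1.660000e-05 * 44.4520 * 61.1670 = 0.045135 m
L_final = 44.497135 m

dL = 0.045135 m


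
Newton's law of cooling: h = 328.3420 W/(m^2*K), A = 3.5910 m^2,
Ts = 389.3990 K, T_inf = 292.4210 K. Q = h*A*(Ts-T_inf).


dT = 96.9780 K
Q = 328.3420 * 3.5910 * 96.9780 = 114344.4442 W

114344.4442 W


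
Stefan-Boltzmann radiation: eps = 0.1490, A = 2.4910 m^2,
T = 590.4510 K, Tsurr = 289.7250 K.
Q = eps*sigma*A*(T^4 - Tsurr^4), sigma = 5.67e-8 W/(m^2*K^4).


T^4 = 1.2154e+11
Tsurr^4 = 7.0460e+09
Q = 0.1490 * 5.67e-8 * 2.4910 * 1.1450e+11 = 2409.5887 W

2409.5887 W


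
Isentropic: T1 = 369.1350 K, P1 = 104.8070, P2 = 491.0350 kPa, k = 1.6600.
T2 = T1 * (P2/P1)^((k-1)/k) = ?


(k-1)/k = 0.3976
(P2/P1)^exp = 1.8479
T2 = 369.1350 * 1.8479 = 682.1155 K

682.1155 K


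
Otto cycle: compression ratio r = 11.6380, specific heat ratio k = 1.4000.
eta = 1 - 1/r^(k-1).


r^(k-1) = 2.6690
eta = 1 - 1/2.6690 = 0.6253 = 62.5330%

62.5330%


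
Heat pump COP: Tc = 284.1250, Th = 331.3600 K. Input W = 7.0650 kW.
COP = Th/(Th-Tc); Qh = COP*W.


COP = 331.3600 / 47.2350 = 7.0151
Qh = 7.0151 * 7.0650 = 49.5619 kW

COP = 7.0151, Qh = 49.5619 kW


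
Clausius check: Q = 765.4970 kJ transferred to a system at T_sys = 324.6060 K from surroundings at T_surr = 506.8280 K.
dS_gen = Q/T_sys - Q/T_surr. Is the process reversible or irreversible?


dS_sys = 765.4970/324.6060 = 2.3582 kJ/K
dS_surr = -765.4970/506.8280 = -1.5104 kJ/K
dS_gen = 2.3582 - 1.5104 = 0.8479 kJ/K (irreversible)

dS_gen = 0.8479 kJ/K, irreversible


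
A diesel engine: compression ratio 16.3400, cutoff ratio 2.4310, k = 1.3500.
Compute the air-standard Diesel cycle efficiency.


r^(k-1) = 2.6585
rc^k = 3.3175
eta = 0.5488 = 54.8761%

54.8761%


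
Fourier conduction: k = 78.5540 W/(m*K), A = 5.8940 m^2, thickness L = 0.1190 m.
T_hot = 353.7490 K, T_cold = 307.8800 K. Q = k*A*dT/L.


dT = 45.8690 K
Q = 78.5540 * 5.8940 * 45.8690 / 0.1190 = 178464.0509 W

178464.0509 W


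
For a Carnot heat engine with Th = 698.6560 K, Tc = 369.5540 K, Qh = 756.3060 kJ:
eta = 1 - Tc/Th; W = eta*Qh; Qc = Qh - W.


eta = 1 - 369.5540/698.6560 = 0.4711
W = 0.4711 * 756.3060 = 356.2580 kJ
Qc = 756.3060 - 356.2580 = 400.0480 kJ

eta = 47.1050%, W = 356.2580 kJ, Qc = 400.0480 kJ


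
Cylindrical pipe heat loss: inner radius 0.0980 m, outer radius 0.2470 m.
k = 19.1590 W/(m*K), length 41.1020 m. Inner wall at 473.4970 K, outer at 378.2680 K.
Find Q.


dT = 95.2290 K
ln(ro/ri) = 0.9244
Q = 2*pi*19.1590*41.1020*95.2290 / 0.9244 = 509700.6043 W

509700.6043 W


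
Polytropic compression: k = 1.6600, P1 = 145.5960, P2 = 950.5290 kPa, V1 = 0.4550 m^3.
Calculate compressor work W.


(k-1)/k = 0.3976
(P2/P1)^exp = 2.1084
W = 2.5152 * 145.5960 * 0.4550 * (2.1084 - 1) = 184.6887 kJ

184.6887 kJ


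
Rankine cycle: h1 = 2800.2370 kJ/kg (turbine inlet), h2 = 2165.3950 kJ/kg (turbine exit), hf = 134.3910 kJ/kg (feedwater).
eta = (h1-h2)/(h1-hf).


W = 634.8420 kJ/kg
Q_in = 2665.8460 kJ/kg
eta = 0.2381 = 23.8139%

eta = 23.8139%


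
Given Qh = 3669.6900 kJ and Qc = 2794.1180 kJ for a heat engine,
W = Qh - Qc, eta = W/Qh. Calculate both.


W = 3669.6900 - 2794.1180 = 875.5720 kJ
eta = 875.5720 / 3669.6900 = 0.2386 = 23.8596%

W = 875.5720 kJ, eta = 23.8596%


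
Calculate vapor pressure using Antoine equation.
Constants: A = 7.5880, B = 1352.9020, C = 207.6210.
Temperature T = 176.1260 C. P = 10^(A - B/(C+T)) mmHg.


C+T = 383.7470
B/(C+T) = 3.5255
log10(P) = 7.5880 - 3.5255 = 4.0625
P = 10^4.0625 = 11547.6846 mmHg

11547.6846 mmHg


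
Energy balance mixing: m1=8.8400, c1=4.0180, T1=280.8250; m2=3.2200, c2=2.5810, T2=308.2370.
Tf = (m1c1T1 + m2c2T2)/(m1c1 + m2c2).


num = 12536.3591
den = 43.8299
Tf = 286.0227 K

286.0227 K


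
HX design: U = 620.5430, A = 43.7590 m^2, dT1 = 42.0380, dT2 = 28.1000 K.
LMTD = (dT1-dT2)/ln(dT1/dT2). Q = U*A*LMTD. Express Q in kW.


LMTD = 34.6024 K
Q = 620.5430 * 43.7590 * 34.6024 = 939605.4553 W = 939.6055 kW

939.6055 kW


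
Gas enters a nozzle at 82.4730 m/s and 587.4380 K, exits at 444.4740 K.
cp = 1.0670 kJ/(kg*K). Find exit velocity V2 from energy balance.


dT = 142.9640 K
2*cp*1000*dT = 305085.1760
V1^2 = 6801.7957
V2 = sqrt(311886.9717) = 558.4684 m/s

558.4684 m/s


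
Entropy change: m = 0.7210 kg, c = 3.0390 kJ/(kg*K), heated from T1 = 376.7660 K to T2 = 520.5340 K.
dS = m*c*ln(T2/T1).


T2/T1 = 1.3816
ln(T2/T1) = 0.3232
dS = 0.7210 * 3.0390 * 0.3232 = 0.7082 kJ/K

0.7082 kJ/K


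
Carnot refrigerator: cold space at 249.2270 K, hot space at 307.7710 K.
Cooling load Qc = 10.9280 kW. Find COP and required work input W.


COP = 249.2270 / 58.5440 = 4.2571
W = 10.9280 / 4.2571 = 2.5670 kW

COP = 4.2571, W = 2.5670 kW


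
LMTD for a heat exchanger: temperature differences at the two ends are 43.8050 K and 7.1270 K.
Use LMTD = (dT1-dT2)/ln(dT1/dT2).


dT1/dT2 = 6.1463
ln(dT1/dT2) = 1.8159
LMTD = 36.6780 / 1.8159 = 20.1987 K

20.1987 K


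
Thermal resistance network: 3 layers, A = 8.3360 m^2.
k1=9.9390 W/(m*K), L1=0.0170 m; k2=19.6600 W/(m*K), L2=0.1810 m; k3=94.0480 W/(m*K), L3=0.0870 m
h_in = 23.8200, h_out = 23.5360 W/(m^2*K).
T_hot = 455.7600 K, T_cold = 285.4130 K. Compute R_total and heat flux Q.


R_conv_in = 1/(23.8200*8.3360) = 0.0050
R_1 = 0.0170/(9.9390*8.3360) = 0.0002
R_2 = 0.1810/(19.6600*8.3360) = 0.0011
R_3 = 0.0870/(94.0480*8.3360) = 0.0001
R_conv_out = 1/(23.5360*8.3360) = 0.0051
R_total = 0.0116 K/W
Q = 170.3470 / 0.0116 = 14743.9360 W

R_total = 0.0116 K/W, Q = 14743.9360 W


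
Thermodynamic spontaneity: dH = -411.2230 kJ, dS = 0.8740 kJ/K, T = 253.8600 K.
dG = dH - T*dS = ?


T*dS = 253.8600 * 0.8740 = 221.8736 kJ
dG = -411.2230 - 221.8736 = -633.0966 kJ (spontaneous)

dG = -633.0966 kJ, spontaneous


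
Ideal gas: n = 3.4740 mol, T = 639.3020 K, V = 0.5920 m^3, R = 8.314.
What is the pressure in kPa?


P = nRT/V = 3.4740 * 8.314 * 639.3020 / 0.5920
= 18464.8548 / 0.5920 = 31190.6331 Pa = 31.1906 kPa

31.1906 kPa


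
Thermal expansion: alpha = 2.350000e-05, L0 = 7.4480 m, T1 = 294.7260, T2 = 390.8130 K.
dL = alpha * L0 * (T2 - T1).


dT = 96.0870 K
dL = 2.350000e-05 * 7.4480 * 96.0870 = 0.016818 m
L_final = 7.464818 m

dL = 0.016818 m


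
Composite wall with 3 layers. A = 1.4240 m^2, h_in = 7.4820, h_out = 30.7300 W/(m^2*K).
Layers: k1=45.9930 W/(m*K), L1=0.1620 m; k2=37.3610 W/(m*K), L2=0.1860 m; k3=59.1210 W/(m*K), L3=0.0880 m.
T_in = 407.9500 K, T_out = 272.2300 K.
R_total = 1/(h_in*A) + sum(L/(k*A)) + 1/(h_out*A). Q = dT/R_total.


R_conv_in = 1/(7.4820*1.4240) = 0.0939
R_1 = 0.1620/(45.9930*1.4240) = 0.0025
R_2 = 0.1860/(37.3610*1.4240) = 0.0035
R_3 = 0.0880/(59.1210*1.4240) = 0.0010
R_conv_out = 1/(30.7300*1.4240) = 0.0229
R_total = 0.1237 K/W
Q = 135.7200 / 0.1237 = 1096.9464 W

R_total = 0.1237 K/W, Q = 1096.9464 W


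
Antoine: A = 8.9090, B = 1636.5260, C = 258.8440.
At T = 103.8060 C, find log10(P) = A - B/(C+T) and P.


C+T = 362.6500
B/(C+T) = 4.5127
log10(P) = 8.9090 - 4.5127 = 4.3963
P = 10^4.3963 = 24906.5077 mmHg

24906.5077 mmHg


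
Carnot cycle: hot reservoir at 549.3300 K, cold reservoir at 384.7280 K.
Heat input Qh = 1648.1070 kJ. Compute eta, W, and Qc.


eta = 1 - 384.7280/549.3300 = 0.2996
W = 0.2996 * 1648.1070 = 493.8411 kJ
Qc = 1648.1070 - 493.8411 = 1154.2659 kJ

eta = 29.9641%, W = 493.8411 kJ, Qc = 1154.2659 kJ


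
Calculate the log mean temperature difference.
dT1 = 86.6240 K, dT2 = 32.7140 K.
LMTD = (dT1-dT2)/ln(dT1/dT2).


dT1/dT2 = 2.6479
ln(dT1/dT2) = 0.9738
LMTD = 53.9100 / 0.9738 = 55.3619 K

55.3619 K


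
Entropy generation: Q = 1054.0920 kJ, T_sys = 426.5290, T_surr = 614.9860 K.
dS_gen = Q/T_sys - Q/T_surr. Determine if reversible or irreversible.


dS_sys = 1054.0920/426.5290 = 2.4713 kJ/K
dS_surr = -1054.0920/614.9860 = -1.7140 kJ/K
dS_gen = 2.4713 - 1.7140 = 0.7573 kJ/K (irreversible)

dS_gen = 0.7573 kJ/K, irreversible


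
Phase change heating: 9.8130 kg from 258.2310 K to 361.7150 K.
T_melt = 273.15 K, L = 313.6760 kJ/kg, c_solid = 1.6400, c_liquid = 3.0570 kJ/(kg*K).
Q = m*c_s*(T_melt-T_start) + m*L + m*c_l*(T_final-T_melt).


Q1 (sensible, solid) = 9.8130 * 1.6400 * 14.9190 = 240.0962 kJ
Q2 (latent) = 9.8130 * 313.6760 = 3078.1026 kJ
Q3 (sensible, liquid) = 9.8130 * 3.0570 * 88.5650 = 2656.8031 kJ
Q_total = 5975.0019 kJ

5975.0019 kJ


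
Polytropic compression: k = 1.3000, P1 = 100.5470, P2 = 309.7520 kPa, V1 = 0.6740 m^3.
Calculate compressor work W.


(k-1)/k = 0.2308
(P2/P1)^exp = 1.2965
W = 4.3333 * 100.5470 * 0.6740 * (1.2965 - 1) = 87.0642 kJ

87.0642 kJ


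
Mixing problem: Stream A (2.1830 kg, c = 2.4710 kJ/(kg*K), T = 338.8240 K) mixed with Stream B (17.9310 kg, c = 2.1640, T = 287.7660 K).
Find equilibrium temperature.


num = 12993.7752
den = 44.1969
Tf = 293.9976 K

293.9976 K


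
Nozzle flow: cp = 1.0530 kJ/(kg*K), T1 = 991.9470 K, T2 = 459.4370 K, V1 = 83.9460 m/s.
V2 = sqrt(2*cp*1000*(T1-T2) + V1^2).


dT = 532.5100 K
2*cp*1000*dT = 1121466.0600
V1^2 = 7046.9309
V2 = sqrt(1128512.9909) = 1062.3149 m/s

1062.3149 m/s


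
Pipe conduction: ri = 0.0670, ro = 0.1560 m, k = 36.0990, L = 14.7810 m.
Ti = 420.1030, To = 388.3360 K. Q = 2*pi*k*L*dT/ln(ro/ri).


dT = 31.7670 K
ln(ro/ri) = 0.8452
Q = 2*pi*36.0990*14.7810*31.7670 / 0.8452 = 126012.7196 W

126012.7196 W


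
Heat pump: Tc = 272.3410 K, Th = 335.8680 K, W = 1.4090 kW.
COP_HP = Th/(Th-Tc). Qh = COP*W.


COP = 335.8680 / 63.5270 = 5.2870
Qh = 5.2870 * 1.4090 = 7.4494 kW

COP = 5.2870, Qh = 7.4494 kW


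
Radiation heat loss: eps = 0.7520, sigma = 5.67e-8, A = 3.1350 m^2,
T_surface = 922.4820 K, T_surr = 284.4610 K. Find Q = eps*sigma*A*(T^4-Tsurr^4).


T^4 = 7.2416e+11
Tsurr^4 = 6.5477e+09
Q = 0.7520 * 5.67e-8 * 3.1350 * 7.1761e+11 = 95923.5720 W

95923.5720 W


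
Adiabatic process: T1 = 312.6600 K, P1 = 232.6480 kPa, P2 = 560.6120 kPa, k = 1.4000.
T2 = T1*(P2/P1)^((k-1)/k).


(k-1)/k = 0.2857
(P2/P1)^exp = 1.2857
T2 = 312.6600 * 1.2857 = 401.9802 K

401.9802 K


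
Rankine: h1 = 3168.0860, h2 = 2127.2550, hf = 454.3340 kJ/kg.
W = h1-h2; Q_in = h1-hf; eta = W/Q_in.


W = 1040.8310 kJ/kg
Q_in = 2713.7520 kJ/kg
eta = 0.3835 = 38.3539%

eta = 38.3539%


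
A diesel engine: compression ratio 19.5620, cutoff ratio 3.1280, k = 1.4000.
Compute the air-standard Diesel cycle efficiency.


r^(k-1) = 3.2852
rc^k = 4.9360
eta = 0.5979 = 59.7850%

59.7850%


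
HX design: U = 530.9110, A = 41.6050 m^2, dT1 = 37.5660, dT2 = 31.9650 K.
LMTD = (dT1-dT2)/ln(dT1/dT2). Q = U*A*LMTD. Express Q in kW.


LMTD = 34.6902 K
Q = 530.9110 * 41.6050 * 34.6902 = 766255.6797 W = 766.2557 kW

766.2557 kW


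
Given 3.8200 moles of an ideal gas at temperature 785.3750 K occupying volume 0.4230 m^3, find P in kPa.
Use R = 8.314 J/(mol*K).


P = nRT/V = 3.8200 * 8.314 * 785.3750 / 0.4230
= 24943.1016 / 0.4230 = 58967.1433 Pa = 58.9671 kPa

58.9671 kPa


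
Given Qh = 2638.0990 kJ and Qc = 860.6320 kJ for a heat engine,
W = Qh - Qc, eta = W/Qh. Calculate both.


W = 2638.0990 - 860.6320 = 1777.4670 kJ
eta = 1777.4670 / 2638.0990 = 0.6738 = 67.3768%

W = 1777.4670 kJ, eta = 67.3768%


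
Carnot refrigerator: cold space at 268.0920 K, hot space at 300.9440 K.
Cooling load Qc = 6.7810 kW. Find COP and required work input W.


COP = 268.0920 / 32.8520 = 8.1606
W = 6.7810 / 8.1606 = 0.8309 kW

COP = 8.1606, W = 0.8309 kW


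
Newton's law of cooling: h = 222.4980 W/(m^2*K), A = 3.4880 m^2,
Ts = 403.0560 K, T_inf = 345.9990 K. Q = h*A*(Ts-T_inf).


dT = 57.0570 K
Q = 222.4980 * 3.4880 * 57.0570 = 44280.3985 W

44280.3985 W


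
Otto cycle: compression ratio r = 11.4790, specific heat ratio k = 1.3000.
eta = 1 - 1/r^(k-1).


r^(k-1) = 2.0796
eta = 1 - 1/2.0796 = 0.5191 = 51.9129%

51.9129%


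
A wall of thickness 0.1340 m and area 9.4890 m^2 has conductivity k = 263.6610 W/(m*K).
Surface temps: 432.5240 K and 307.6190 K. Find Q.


dT = 124.9050 K
Q = 263.6610 * 9.4890 * 124.9050 / 0.1340 = 2332068.8440 W

2332068.8440 W


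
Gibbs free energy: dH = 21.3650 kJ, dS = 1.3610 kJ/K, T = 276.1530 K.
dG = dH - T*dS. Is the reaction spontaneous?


T*dS = 276.1530 * 1.3610 = 375.8442 kJ
dG = 21.3650 - 375.8442 = -354.4792 kJ (spontaneous)

dG = -354.4792 kJ, spontaneous


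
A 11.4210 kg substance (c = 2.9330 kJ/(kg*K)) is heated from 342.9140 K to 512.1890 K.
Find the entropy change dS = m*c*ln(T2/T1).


T2/T1 = 1.4936
ln(T2/T1) = 0.4012
dS = 11.4210 * 2.9330 * 0.4012 = 13.4398 kJ/K

13.4398 kJ/K


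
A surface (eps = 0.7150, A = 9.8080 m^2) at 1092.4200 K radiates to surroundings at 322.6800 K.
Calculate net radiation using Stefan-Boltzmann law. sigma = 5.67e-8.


T^4 = 1.4242e+12
Tsurr^4 = 1.0841e+10
Q = 0.7150 * 5.67e-8 * 9.8080 * 1.4133e+12 = 561965.1655 W

561965.1655 W


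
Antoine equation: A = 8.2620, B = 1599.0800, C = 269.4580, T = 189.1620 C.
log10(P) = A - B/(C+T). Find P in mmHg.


C+T = 458.6200
B/(C+T) = 3.4867
log10(P) = 8.2620 - 3.4867 = 4.7753
P = 10^4.7753 = 59604.4888 mmHg

59604.4888 mmHg


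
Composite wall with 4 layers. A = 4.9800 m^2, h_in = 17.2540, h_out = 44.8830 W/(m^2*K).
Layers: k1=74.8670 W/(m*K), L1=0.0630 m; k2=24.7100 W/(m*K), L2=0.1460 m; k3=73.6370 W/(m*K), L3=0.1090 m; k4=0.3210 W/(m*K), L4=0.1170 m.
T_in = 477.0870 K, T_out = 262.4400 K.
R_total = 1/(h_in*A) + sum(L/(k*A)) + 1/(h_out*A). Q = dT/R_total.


R_conv_in = 1/(17.2540*4.9800) = 0.0116
R_1 = 0.0630/(74.8670*4.9800) = 0.0002
R_2 = 0.1460/(24.7100*4.9800) = 0.0012
R_3 = 0.1090/(73.6370*4.9800) = 0.0003
R_4 = 0.1170/(0.3210*4.9800) = 0.0732
R_conv_out = 1/(44.8830*4.9800) = 0.0045
R_total = 0.0910 K/W
Q = 214.6470 / 0.0910 = 2359.9353 W

R_total = 0.0910 K/W, Q = 2359.9353 W


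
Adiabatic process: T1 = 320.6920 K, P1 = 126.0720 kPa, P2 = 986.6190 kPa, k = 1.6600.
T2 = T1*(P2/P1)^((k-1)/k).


(k-1)/k = 0.3976
(P2/P1)^exp = 2.2660
T2 = 320.6920 * 2.2660 = 726.6870 K

726.6870 K


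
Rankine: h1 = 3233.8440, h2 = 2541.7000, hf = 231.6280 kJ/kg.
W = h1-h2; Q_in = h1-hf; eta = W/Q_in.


W = 692.1440 kJ/kg
Q_in = 3002.2160 kJ/kg
eta = 0.2305 = 23.0544%

eta = 23.0544%


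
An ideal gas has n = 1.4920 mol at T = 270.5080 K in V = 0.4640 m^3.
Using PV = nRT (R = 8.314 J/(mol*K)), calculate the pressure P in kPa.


P = nRT/V = 1.4920 * 8.314 * 270.5080 / 0.4640
= 3355.5132 / 0.4640 = 7231.7096 Pa = 7.2317 kPa

7.2317 kPa


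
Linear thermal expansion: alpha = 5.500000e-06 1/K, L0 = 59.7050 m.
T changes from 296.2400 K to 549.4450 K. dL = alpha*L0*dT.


dT = 253.2050 K
dL = 5.500000e-06 * 59.7050 * 253.2050 = 0.083147 m
L_final = 59.788147 m

dL = 0.083147 m


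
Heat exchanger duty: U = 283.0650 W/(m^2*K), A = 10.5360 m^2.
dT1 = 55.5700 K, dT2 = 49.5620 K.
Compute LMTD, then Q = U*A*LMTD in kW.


LMTD = 52.5087 K
Q = 283.0650 * 10.5360 * 52.5087 = 156600.6003 W = 156.6006 kW

156.6006 kW


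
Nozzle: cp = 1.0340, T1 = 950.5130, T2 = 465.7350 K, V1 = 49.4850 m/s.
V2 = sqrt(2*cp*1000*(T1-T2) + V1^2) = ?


dT = 484.7780 K
2*cp*1000*dT = 1002520.9040
V1^2 = 2448.7652
V2 = sqrt(1004969.6692) = 1002.4818 m/s

1002.4818 m/s


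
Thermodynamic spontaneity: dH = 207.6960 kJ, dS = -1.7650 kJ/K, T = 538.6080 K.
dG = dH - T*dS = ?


T*dS = 538.6080 * -1.7650 = -950.6431 kJ
dG = 207.6960 + 950.6431 = 1158.3391 kJ (non-spontaneous)

dG = 1158.3391 kJ, non-spontaneous


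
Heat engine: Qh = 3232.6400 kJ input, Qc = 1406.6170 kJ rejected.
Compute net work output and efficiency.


W = 3232.6400 - 1406.6170 = 1826.0230 kJ
eta = 1826.0230 / 3232.6400 = 0.5649 = 56.4871%

W = 1826.0230 kJ, eta = 56.4871%


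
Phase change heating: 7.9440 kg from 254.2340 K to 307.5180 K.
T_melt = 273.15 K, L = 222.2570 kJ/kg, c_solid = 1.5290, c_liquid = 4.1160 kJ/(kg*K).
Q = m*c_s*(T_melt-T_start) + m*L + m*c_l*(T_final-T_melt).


Q1 (sensible, solid) = 7.9440 * 1.5290 * 18.9160 = 229.7608 kJ
Q2 (latent) = 7.9440 * 222.2570 = 1765.6096 kJ
Q3 (sensible, liquid) = 7.9440 * 4.1160 * 34.3680 = 1123.7478 kJ
Q_total = 3119.1183 kJ

3119.1183 kJ


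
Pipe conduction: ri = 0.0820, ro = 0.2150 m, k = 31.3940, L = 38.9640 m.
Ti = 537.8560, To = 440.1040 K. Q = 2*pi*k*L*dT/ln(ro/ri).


dT = 97.7520 K
ln(ro/ri) = 0.9639
Q = 2*pi*31.3940*38.9640*97.7520 / 0.9639 = 779426.6781 W

779426.6781 W


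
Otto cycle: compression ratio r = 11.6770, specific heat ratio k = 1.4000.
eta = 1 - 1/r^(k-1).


r^(k-1) = 2.6726
eta = 1 - 1/2.6726 = 0.6258 = 62.5831%

62.5831%


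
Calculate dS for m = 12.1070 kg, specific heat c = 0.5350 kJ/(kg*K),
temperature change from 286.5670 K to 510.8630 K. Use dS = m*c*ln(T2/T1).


T2/T1 = 1.7827
ln(T2/T1) = 0.5781
dS = 12.1070 * 0.5350 * 0.5781 = 3.7447 kJ/K

3.7447 kJ/K


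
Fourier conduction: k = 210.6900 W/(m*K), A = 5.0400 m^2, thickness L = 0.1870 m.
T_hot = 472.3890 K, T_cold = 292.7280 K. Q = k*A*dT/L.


dT = 179.6610 K
Q = 210.6900 * 5.0400 * 179.6610 / 0.1870 = 1020203.1631 W

1020203.1631 W


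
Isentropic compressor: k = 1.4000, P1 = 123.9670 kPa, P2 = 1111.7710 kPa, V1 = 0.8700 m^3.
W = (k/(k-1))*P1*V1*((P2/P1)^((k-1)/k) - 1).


(k-1)/k = 0.2857
(P2/P1)^exp = 1.8716
W = 3.5000 * 123.9670 * 0.8700 * (1.8716 - 1) = 328.9942 kJ

328.9942 kJ


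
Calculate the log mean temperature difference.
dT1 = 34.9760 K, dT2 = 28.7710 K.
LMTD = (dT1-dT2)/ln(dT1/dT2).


dT1/dT2 = 1.2157
ln(dT1/dT2) = 0.1953
LMTD = 6.2050 / 0.1953 = 31.7726 K

31.7726 K


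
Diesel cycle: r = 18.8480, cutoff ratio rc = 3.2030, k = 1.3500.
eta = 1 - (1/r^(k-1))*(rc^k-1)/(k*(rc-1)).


r^(k-1) = 2.7947
rc^k = 4.8140
eta = 0.5411 = 54.1136%

54.1136%


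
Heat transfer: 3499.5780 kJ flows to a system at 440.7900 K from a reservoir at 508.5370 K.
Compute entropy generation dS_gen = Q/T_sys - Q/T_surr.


dS_sys = 3499.5780/440.7900 = 7.9393 kJ/K
dS_surr = -3499.5780/508.5370 = -6.8817 kJ/K
dS_gen = 7.9393 - 6.8817 = 1.0577 kJ/K (irreversible)

dS_gen = 1.0577 kJ/K, irreversible


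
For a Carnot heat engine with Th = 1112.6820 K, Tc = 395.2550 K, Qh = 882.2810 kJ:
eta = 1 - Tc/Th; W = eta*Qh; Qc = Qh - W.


eta = 1 - 395.2550/1112.6820 = 0.6448
W = 0.6448 * 882.2810 = 568.8707 kJ
Qc = 882.2810 - 568.8707 = 313.4103 kJ

eta = 64.4773%, W = 568.8707 kJ, Qc = 313.4103 kJ


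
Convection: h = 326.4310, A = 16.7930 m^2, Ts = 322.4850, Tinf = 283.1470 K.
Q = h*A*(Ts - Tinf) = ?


dT = 39.3380 K
Q = 326.4310 * 16.7930 * 39.3380 = 215641.3090 W

215641.3090 W


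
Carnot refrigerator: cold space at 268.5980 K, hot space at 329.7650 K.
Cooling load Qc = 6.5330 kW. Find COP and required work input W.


COP = 268.5980 / 61.1670 = 4.3912
W = 6.5330 / 4.3912 = 1.4877 kW

COP = 4.3912, W = 1.4877 kW


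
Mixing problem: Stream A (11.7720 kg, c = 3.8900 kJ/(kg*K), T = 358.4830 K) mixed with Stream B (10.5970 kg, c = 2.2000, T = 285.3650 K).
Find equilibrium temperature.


num = 23068.8691
den = 69.1065
Tf = 333.8163 K

333.8163 K


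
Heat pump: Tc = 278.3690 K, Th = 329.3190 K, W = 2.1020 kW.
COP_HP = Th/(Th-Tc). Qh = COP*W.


COP = 329.3190 / 50.9500 = 6.4636
Qh = 6.4636 * 2.1020 = 13.5864 kW

COP = 6.4636, Qh = 13.5864 kW


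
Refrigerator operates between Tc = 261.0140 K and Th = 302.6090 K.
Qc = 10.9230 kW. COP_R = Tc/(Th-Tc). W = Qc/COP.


COP = 261.0140 / 41.5950 = 6.2751
W = 10.9230 / 6.2751 = 1.7407 kW

COP = 6.2751, W = 1.7407 kW


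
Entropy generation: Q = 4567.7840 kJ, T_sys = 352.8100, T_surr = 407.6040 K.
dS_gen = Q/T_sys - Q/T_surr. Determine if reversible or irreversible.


dS_sys = 4567.7840/352.8100 = 12.9469 kJ/K
dS_surr = -4567.7840/407.6040 = -11.2064 kJ/K
dS_gen = 12.9469 - 11.2064 = 1.7404 kJ/K (irreversible)

dS_gen = 1.7404 kJ/K, irreversible


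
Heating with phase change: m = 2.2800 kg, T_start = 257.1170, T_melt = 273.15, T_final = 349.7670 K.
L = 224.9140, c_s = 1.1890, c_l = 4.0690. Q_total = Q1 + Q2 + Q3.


Q1 (sensible, solid) = 2.2800 * 1.1890 * 16.0330 = 43.4642 kJ
Q2 (latent) = 2.2800 * 224.9140 = 512.8039 kJ
Q3 (sensible, liquid) = 2.2800 * 4.0690 * 76.6170 = 710.8004 kJ
Q_total = 1267.0685 kJ

1267.0685 kJ


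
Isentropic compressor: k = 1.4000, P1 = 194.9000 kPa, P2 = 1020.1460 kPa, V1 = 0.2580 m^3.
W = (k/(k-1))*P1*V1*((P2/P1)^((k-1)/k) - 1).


(k-1)/k = 0.2857
(P2/P1)^exp = 1.6047
W = 3.5000 * 194.9000 * 0.2580 * (1.6047 - 1) = 106.4188 kJ

106.4188 kJ


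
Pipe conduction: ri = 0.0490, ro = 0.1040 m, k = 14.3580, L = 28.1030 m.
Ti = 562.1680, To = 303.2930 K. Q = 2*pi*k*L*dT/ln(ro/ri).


dT = 258.8750 K
ln(ro/ri) = 0.7526
Q = 2*pi*14.3580*28.1030*258.8750 / 0.7526 = 872106.1798 W

872106.1798 W


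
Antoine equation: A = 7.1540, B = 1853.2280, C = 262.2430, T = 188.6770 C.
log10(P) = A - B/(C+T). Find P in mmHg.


C+T = 450.9200
B/(C+T) = 4.1099
log10(P) = 7.1540 - 4.1099 = 3.0441
P = 10^3.0441 = 1106.9245 mmHg

1106.9245 mmHg


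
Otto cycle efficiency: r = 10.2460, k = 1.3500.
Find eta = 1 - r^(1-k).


r^(k-1) = 2.2578
eta = 1 - 1/2.2578 = 0.5571 = 55.7100%

55.7100%


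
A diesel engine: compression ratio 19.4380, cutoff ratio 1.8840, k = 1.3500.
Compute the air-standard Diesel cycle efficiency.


r^(k-1) = 2.8251
rc^k = 2.3516
eta = 0.5991 = 59.9109%

59.9109%


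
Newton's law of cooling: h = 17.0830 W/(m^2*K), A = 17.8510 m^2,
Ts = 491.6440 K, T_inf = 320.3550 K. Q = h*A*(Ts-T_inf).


dT = 171.2890 K
Q = 17.0830 * 17.8510 * 171.2890 = 52234.3464 W

52234.3464 W


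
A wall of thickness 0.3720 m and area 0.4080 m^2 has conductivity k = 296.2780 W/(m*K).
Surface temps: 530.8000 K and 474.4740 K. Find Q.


dT = 56.3260 K
Q = 296.2780 * 0.4080 * 56.3260 / 0.3720 = 18303.1373 W

18303.1373 W


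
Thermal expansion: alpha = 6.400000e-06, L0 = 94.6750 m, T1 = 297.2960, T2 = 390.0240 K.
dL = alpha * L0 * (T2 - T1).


dT = 92.7280 K
dL = 6.400000e-06 * 94.6750 * 92.7280 = 0.056186 m
L_final = 94.731186 m

dL = 0.056186 m


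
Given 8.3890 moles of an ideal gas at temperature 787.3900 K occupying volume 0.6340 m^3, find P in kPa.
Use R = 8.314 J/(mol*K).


P = nRT/V = 8.3890 * 8.314 * 787.3900 / 0.6340
= 54917.4179 / 0.6340 = 86620.5330 Pa = 86.6205 kPa

86.6205 kPa


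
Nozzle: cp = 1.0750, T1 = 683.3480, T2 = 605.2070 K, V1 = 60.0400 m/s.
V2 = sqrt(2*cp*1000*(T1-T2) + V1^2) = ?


dT = 78.1410 K
2*cp*1000*dT = 168003.1500
V1^2 = 3604.8016
V2 = sqrt(171607.9516) = 414.2559 m/s

414.2559 m/s


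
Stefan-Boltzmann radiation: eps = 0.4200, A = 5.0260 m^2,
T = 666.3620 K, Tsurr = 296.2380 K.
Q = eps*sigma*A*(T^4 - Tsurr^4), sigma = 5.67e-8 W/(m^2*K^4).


T^4 = 1.9717e+11
Tsurr^4 = 7.7013e+09
Q = 0.4200 * 5.67e-8 * 5.0260 * 1.8947e+11 = 22677.3554 W

22677.3554 W


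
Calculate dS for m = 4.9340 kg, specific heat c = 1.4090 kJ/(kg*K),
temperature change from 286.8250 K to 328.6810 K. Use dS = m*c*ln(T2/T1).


T2/T1 = 1.1459
ln(T2/T1) = 0.1362
dS = 4.9340 * 1.4090 * 0.1362 = 0.9470 kJ/K

0.9470 kJ/K


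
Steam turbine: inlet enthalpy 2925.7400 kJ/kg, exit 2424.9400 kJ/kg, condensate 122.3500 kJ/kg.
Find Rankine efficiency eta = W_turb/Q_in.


W = 500.8000 kJ/kg
Q_in = 2803.3900 kJ/kg
eta = 0.1786 = 17.8641%

eta = 17.8641%


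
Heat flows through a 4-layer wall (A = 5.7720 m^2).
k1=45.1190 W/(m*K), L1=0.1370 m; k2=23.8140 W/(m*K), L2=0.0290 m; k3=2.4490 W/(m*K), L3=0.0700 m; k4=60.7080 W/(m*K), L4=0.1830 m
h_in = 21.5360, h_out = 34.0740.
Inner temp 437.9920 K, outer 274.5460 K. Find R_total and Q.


R_conv_in = 1/(21.5360*5.7720) = 0.0080
R_1 = 0.1370/(45.1190*5.7720) = 0.0005
R_2 = 0.0290/(23.8140*5.7720) = 0.0002
R_3 = 0.0700/(2.4490*5.7720) = 0.0050
R_4 = 0.1830/(60.7080*5.7720) = 0.0005
R_conv_out = 1/(34.0740*5.7720) = 0.0051
R_total = 0.0193 K/W
Q = 163.4460 / 0.0193 = 8450.9622 W

R_total = 0.0193 K/W, Q = 8450.9622 W


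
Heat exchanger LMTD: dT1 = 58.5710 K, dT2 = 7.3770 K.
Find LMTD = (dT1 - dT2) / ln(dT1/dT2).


dT1/dT2 = 7.9397
ln(dT1/dT2) = 2.0719
LMTD = 51.1940 / 2.0719 = 24.7090 K

24.7090 K


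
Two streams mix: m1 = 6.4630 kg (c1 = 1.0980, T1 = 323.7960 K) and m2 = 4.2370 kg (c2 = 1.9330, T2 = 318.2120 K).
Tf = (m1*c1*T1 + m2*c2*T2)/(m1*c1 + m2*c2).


num = 4903.9723
den = 15.2865
Tf = 320.8042 K

320.8042 K


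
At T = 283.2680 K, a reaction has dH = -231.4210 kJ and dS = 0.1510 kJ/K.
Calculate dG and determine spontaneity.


T*dS = 283.2680 * 0.1510 = 42.7735 kJ
dG = -231.4210 - 42.7735 = -274.1945 kJ (spontaneous)

dG = -274.1945 kJ, spontaneous


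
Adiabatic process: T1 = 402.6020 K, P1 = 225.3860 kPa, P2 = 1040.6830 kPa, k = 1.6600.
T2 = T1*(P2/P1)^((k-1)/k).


(k-1)/k = 0.3976
(P2/P1)^exp = 1.8372
T2 = 402.6020 * 1.8372 = 739.6591 K

739.6591 K


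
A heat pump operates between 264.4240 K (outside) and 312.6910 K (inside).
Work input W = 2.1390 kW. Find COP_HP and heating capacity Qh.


COP = 312.6910 / 48.2670 = 6.4784
Qh = 6.4784 * 2.1390 = 13.8572 kW

COP = 6.4784, Qh = 13.8572 kW


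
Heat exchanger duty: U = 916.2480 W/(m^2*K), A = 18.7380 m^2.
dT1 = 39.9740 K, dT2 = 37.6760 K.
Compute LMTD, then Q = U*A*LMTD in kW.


LMTD = 38.8137 K
Q = 916.2480 * 18.7380 * 38.8137 = 666378.3855 W = 666.3784 kW

666.3784 kW


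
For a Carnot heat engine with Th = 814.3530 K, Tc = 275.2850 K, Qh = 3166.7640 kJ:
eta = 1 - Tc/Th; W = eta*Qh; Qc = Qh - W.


eta = 1 - 275.2850/814.3530 = 0.6620
W = 0.6620 * 3166.7640 = 2096.2668 kJ
Qc = 3166.7640 - 2096.2668 = 1070.4972 kJ

eta = 66.1959%, W = 2096.2668 kJ, Qc = 1070.4972 kJ


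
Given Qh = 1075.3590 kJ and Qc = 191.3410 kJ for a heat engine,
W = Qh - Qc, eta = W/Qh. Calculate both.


W = 1075.3590 - 191.3410 = 884.0180 kJ
eta = 884.0180 / 1075.3590 = 0.8221 = 82.2068%

W = 884.0180 kJ, eta = 82.2068%


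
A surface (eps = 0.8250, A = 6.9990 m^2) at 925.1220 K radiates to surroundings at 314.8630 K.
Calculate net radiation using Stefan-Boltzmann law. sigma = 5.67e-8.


T^4 = 7.3248e+11
Tsurr^4 = 9.8285e+09
Q = 0.8250 * 5.67e-8 * 6.9990 * 7.2265e+11 = 236593.1614 W

236593.1614 W


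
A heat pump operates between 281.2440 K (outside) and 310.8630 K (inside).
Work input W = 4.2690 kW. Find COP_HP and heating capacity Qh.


COP = 310.8630 / 29.6190 = 10.4954
Qh = 10.4954 * 4.2690 = 44.8048 kW

COP = 10.4954, Qh = 44.8048 kW


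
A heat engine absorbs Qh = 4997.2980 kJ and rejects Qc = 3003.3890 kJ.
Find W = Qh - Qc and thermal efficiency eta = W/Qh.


W = 4997.2980 - 3003.3890 = 1993.9090 kJ
eta = 1993.9090 / 4997.2980 = 0.3990 = 39.8997%

W = 1993.9090 kJ, eta = 39.8997%


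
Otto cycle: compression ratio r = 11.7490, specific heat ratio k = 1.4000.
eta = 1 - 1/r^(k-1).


r^(k-1) = 2.6792
eta = 1 - 1/2.6792 = 0.6268 = 62.6750%

62.6750%


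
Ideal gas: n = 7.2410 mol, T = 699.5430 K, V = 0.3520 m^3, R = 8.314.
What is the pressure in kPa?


P = nRT/V = 7.2410 * 8.314 * 699.5430 / 0.3520
= 42113.6596 / 0.3520 = 119641.0785 Pa = 119.6411 kPa

119.6411 kPa


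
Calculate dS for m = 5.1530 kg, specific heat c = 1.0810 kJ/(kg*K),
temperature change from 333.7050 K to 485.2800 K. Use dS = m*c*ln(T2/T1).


T2/T1 = 1.4542
ln(T2/T1) = 0.3745
dS = 5.1530 * 1.0810 * 0.3745 = 2.0859 kJ/K

2.0859 kJ/K


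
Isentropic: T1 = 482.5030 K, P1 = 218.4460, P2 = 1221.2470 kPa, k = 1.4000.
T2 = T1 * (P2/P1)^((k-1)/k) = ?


(k-1)/k = 0.2857
(P2/P1)^exp = 1.6352
T2 = 482.5030 * 1.6352 = 788.9688 K

788.9688 K


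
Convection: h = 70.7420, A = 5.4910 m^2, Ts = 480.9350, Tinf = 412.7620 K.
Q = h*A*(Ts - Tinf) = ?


dT = 68.1730 K
Q = 70.7420 * 5.4910 * 68.1730 = 26481.4148 W

26481.4148 W


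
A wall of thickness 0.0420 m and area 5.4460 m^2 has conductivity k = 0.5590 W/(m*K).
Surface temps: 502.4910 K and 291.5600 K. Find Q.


dT = 210.9310 K
Q = 0.5590 * 5.4460 * 210.9310 / 0.0420 = 15289.0523 W

15289.0523 W


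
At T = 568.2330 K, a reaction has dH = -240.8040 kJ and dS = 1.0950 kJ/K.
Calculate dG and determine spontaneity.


T*dS = 568.2330 * 1.0950 = 622.2151 kJ
dG = -240.8040 - 622.2151 = -863.0191 kJ (spontaneous)

dG = -863.0191 kJ, spontaneous


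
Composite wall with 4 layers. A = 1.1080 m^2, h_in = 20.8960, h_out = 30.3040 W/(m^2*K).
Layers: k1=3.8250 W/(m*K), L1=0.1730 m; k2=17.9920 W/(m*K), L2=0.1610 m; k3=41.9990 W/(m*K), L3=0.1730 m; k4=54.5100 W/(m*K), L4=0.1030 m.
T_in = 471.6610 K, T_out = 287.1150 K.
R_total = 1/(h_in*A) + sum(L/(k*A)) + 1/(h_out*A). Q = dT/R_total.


R_conv_in = 1/(20.8960*1.1080) = 0.0432
R_1 = 0.1730/(3.8250*1.1080) = 0.0408
R_2 = 0.1610/(17.9920*1.1080) = 0.0081
R_3 = 0.1730/(41.9990*1.1080) = 0.0037
R_4 = 0.1030/(54.5100*1.1080) = 0.0017
R_conv_out = 1/(30.3040*1.1080) = 0.0298
R_total = 0.1273 K/W
Q = 184.5460 / 0.1273 = 1449.7709 W

R_total = 0.1273 K/W, Q = 1449.7709 W


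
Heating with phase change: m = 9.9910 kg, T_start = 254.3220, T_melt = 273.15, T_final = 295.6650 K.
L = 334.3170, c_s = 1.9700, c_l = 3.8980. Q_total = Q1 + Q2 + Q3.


Q1 (sensible, solid) = 9.9910 * 1.9700 * 18.8280 = 370.5778 kJ
Q2 (latent) = 9.9910 * 334.3170 = 3340.1611 kJ
Q3 (sensible, liquid) = 9.9910 * 3.8980 * 22.5150 = 876.8448 kJ
Q_total = 4587.5838 kJ

4587.5838 kJ


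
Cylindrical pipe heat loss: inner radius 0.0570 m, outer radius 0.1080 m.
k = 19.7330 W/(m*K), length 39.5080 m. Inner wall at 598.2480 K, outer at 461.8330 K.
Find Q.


dT = 136.4150 K
ln(ro/ri) = 0.6391
Q = 2*pi*19.7330*39.5080*136.4150 / 0.6391 = 1045598.5152 W

1045598.5152 W


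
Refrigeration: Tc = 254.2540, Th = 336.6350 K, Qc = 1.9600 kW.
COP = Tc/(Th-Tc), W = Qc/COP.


COP = 254.2540 / 82.3810 = 3.0863
W = 1.9600 / 3.0863 = 0.6351 kW

COP = 3.0863, W = 0.6351 kW


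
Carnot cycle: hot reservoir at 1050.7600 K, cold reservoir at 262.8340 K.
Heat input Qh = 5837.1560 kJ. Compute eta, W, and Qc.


eta = 1 - 262.8340/1050.7600 = 0.7499
W = 0.7499 * 5837.1560 = 4377.0671 kJ
Qc = 5837.1560 - 4377.0671 = 1460.0889 kJ

eta = 74.9863%, W = 4377.0671 kJ, Qc = 1460.0889 kJ


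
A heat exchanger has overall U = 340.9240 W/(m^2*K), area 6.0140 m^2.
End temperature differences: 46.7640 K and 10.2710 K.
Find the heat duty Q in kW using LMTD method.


LMTD = 24.0752 K
Q = 340.9240 * 6.0140 * 24.0752 = 49361.8847 W = 49.3619 kW

49.3619 kW


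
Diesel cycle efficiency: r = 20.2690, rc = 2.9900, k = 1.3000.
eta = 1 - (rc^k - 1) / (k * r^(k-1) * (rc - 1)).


r^(k-1) = 2.4663
rc^k = 4.1531
eta = 0.5058 = 50.5812%

50.5812%


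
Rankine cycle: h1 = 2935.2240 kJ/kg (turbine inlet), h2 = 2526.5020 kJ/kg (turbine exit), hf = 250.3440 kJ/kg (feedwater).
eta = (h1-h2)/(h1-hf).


W = 408.7220 kJ/kg
Q_in = 2684.8800 kJ/kg
eta = 0.1522 = 15.2231%

eta = 15.2231%


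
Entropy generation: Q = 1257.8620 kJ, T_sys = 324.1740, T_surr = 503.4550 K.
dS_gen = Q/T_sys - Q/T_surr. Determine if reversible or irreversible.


dS_sys = 1257.8620/324.1740 = 3.8802 kJ/K
dS_surr = -1257.8620/503.4550 = -2.4985 kJ/K
dS_gen = 3.8802 - 2.4985 = 1.3817 kJ/K (irreversible)

dS_gen = 1.3817 kJ/K, irreversible


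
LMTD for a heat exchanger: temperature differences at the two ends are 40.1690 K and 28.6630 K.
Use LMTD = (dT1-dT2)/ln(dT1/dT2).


dT1/dT2 = 1.4014
ln(dT1/dT2) = 0.3375
LMTD = 11.5060 / 0.3375 = 34.0930 K

34.0930 K


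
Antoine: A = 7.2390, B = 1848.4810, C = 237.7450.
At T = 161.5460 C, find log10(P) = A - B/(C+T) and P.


C+T = 399.2910
B/(C+T) = 4.6294
log10(P) = 7.2390 - 4.6294 = 2.6096
P = 10^2.6096 = 406.9976 mmHg

406.9976 mmHg


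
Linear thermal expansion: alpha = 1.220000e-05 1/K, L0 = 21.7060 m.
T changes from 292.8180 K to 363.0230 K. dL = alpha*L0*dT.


dT = 70.2050 K
dL = 1.220000e-05 * 21.7060 * 70.2050 = 0.018591 m
L_final = 21.724591 m

dL = 0.018591 m


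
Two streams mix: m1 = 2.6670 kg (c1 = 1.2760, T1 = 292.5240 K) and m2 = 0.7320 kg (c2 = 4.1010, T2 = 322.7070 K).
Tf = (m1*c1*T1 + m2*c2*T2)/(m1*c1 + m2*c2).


num = 1964.2306
den = 6.4050
Tf = 306.6703 K

306.6703 K


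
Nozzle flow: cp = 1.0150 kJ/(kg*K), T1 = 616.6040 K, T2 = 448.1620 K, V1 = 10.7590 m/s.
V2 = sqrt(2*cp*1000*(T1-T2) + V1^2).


dT = 168.4420 K
2*cp*1000*dT = 341937.2600
V1^2 = 115.7561
V2 = sqrt(342053.0161) = 584.8530 m/s

584.8530 m/s


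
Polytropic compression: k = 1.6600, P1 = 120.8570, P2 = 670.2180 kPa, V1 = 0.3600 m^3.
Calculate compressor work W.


(k-1)/k = 0.3976
(P2/P1)^exp = 1.9760
W = 2.5152 * 120.8570 * 0.3600 * (1.9760 - 1) = 106.8033 kJ

106.8033 kJ


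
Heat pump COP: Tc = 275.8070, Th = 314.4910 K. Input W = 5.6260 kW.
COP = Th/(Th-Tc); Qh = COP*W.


COP = 314.4910 / 38.6840 = 8.1297
Qh = 8.1297 * 5.6260 = 45.7379 kW

COP = 8.1297, Qh = 45.7379 kW


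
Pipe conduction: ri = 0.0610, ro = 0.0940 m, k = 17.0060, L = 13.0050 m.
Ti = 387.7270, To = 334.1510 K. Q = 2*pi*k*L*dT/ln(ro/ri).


dT = 53.5760 K
ln(ro/ri) = 0.4324
Q = 2*pi*17.0060*13.0050*53.5760 / 0.4324 = 172169.4099 W

172169.4099 W


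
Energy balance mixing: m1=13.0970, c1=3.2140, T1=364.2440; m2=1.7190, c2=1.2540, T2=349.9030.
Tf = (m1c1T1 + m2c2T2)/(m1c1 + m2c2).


num = 16086.6588
den = 44.2494
Tf = 363.5454 K

363.5454 K


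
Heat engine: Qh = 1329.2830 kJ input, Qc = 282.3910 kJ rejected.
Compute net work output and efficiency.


W = 1329.2830 - 282.3910 = 1046.8920 kJ
eta = 1046.8920 / 1329.2830 = 0.7876 = 78.7561%

W = 1046.8920 kJ, eta = 78.7561%


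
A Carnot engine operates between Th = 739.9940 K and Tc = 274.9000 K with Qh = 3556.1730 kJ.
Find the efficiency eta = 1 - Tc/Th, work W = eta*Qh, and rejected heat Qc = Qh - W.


eta = 1 - 274.9000/739.9940 = 0.6285
W = 0.6285 * 3556.1730 = 2235.0921 kJ
Qc = 3556.1730 - 2235.0921 = 1321.0809 kJ

eta = 62.8511%, W = 2235.0921 kJ, Qc = 1321.0809 kJ
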